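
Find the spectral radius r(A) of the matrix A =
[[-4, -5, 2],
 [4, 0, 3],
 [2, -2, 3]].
r(A) = sqrt(10) ≈ 3.1623

The eigenvalues of A are the roots of its characteristic polynomial. With M = A (coefficients from the trace, the sum of principal 2x2 minors, and det A):
  p(λ) = det(λ I - M) = λ^3 + λ^2 + 10λ + 10.
By the rational root theorem any rational root is an integer divisor of 10. Testing λ = -1: p(-1) = -1 + 1 - 10 + 10 = 0, so λ = -1 is a root. Dividing out (λ + 1) leaves p(λ) = (λ + 1)(λ^2 + 10). For λ^2 + 10 the discriminant is -40. It is negative, so the roots are the complex-conjugate pair λ = 0 ± (sqrt(40)/2) i ≈ 0 ± 3.1623i. For a conjugate pair the product of the roots equals the constant term, so |λ|^2 = 10 and |λ| = sqrt(10) ≈ 3.1623.
Thus the eigenvalues (to 4 decimals) are 0 ± 3.1623i (modulus 3.1623); -1 (modulus 1). The spectral radius is the largest modulus: r(A) = sqrt(10) ≈ 3.1623. (Cross-check: r(A) ≤ ||A||_2 ≈ 7.013; equality holds whenever A is normal, though it can also hold for some non-normal A.)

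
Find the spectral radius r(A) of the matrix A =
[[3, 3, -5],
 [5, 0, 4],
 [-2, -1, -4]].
r(A) ≈ 6.2088

The eigenvalues of A are the roots of its characteristic polynomial. With M = A (coefficients from the trace, the sum of principal 2x2 minors, and det A):
  p(λ) = det(λ I - M) = λ^3 + λ^2 - 33λ - 73.
No integer candidate from the rational root theorem (±divisors of 73) is a root, so the roots are irrational. The cubic discriminant is Δ = 44608 > 0, so there are three distinct real roots. p(-5) = -8 and p(-4) = 11 have opposite signs, so a root lies in (-5, -4); Newton's method refines it to λ ≈ -4.7152. p(-3) = 8 and p(-2) = -11 have opposite signs, so a root lies in (-3, -2); Newton's method refines it to λ ≈ -2.4935. p(6) = -19 and p(7) = 88 have opposite signs, so a root lies in (6, 7); Newton's method refines it to λ ≈ 6.2088. Check (Vieta): the three roots sum to -1, matching tr M = -1.
Thus the eigenvalues (to 4 decimals) are -4.7152 (modulus 4.7152); -2.4935 (modulus 2.4935); 6.2088 (modulus 6.2088). The spectral radius is the largest modulus: r(A) ≈ 6.2088. (Cross-check: r(A) ≤ ||A||_2 ≈ 8.0058; equality holds whenever A is normal, though it can also hold for some non-normal A.)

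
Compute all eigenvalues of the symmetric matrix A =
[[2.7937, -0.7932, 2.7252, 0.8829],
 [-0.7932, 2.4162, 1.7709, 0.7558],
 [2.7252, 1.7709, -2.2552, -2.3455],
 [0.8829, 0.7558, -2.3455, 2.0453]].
sigma(A) ≈ {-5, 3, 4} (3 with multiplicity 2)

A is real symmetric, so its spectrum consists of real eigenvalues. Expanding the characteristic polynomial of the displayed matrix gives
  det(λ I - A) = p(λ) = λ^4 + (-5)λ^3 + (-17)λ^2 + (129)λ + (-180).
Solving p(λ) = 0 yields eigenvalues ≈ -5, 3, 3, 4. (A is shown rounded to 4 decimals, so these recover the underlying integer eigenvalues to within that precision.)
Verification: the trace of A = 5 equals the sum of eigenvalues 5, and det(A) ≈ -180.0009 matches the eigenvalue product -180.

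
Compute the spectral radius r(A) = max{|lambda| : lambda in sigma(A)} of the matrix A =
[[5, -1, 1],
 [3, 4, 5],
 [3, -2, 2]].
r(A) ≈ 5.352

The eigenvalues of A are the roots of its characteristic polynomial. With M = A (coefficients from the trace, the sum of principal 2x2 minors, and det A):
  p(λ) = det(λ I - M) = λ^3 - 11λ^2 + 48λ - 63.
No integer candidate from the rational root theorem (±divisors of 63) is a root, so the roots are irrational. The cubic discriminant is Δ = -7407 < 0, so there is one real root and a complex-conjugate pair. p(2) = -3 and p(3) = 9 have opposite signs, so a root lies in (2, 3); Newton's method refines it to λ ≈ 2.1994. Dividing out (λ - (2.1994)) leaves approximately λ^2 - 8.8006λ + 28.6437. For λ^2 - 8.8006λ + 28.6437 the discriminant is -37.125. It is negative, so the remaining roots are the complex-conjugate pair λ ≈ 4.4003 ± 3.0465i. Their product equals the constant term, so |λ|^2 ≈ 28.6437 and |λ| ≈ 5.352.
Thus the eigenvalues (to 4 decimals) are 2.1994 (modulus 2.1994); 4.4003 ± 3.0465i (modulus 5.352). The spectral radius is the largest modulus: r(A) ≈ 5.352. (Cross-check: r(A) ≤ ||A||_2 ≈ 8.1035; equality holds whenever A is normal, though it can also hold for some non-normal A.)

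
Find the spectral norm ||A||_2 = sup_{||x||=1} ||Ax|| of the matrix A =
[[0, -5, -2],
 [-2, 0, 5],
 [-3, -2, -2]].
||A||_2 ≈ 6.7208 (= sqrt(largest eigenvalue of A^T A))

||A||_2 = sigma_max(A) = sqrt(lambda_max(A^T A)). Form the symmetric matrix M = A^T A =
[[13, 6, -4],
 [6, 29, 14],
 [-4, 14, 33]].
Its characteristic polynomial (trace, sum of principal 2x2 minors, determinant of M give the coefficients) is
  p(λ) = det(λ I - M) = λ^3 - 75λ^2 + 1515λ - 7569.
No integer candidate from the rational root theorem (±divisors of 7569) is a root, so the roots are irrational. The cubic discriminant is Δ = 162563328 > 0, so there are three distinct real roots. p(7) = -296 and p(8) = 263 have opposite signs, so a root lies in (7, 8); Newton's method refines it to λ ≈ 7.506. p(22) = 109 and p(23) = -232 have opposite signs, so a root lies in (22, 23); Newton's method refines it to λ ≈ 22.3246. p(45) = -144 and p(46) = 757 have opposite signs, so a root lies in (45, 46); Newton's method refines it to λ ≈ 45.1694. Check (Vieta): the three roots sum to 75, matching tr M = 75.
So the eigenvalues of A^T A are ≈ 7.506, 22.3246, 45.1694 (all ≥ 0, as they must be for A^T A). The largest is λ_max ≈ 45.1694, hence ||A||_2 = sqrt(λ_max) ≈ 6.7208.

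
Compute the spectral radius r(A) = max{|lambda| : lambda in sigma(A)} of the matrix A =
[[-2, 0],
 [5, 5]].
r(A) = 5

The eigenvalues of A are the roots of its characteristic polynomial. With M = A (coefficients from the trace and determinant):
  p(λ) = det(λ I - M) = λ^2 - 3λ - 10.
For λ^2 - 3λ - 10 the discriminant is 49. It is a perfect square (7^2), so the roots are rational: λ = (3 ± 7)/2 = 5, -2.
Thus the eigenvalues (to 4 decimals) are 5 (modulus 5); -2 (modulus 2). The spectral radius is the largest modulus: r(A) = 5. (Cross-check: r(A) ≤ ||A||_2 ≈ 7.2166; equality holds whenever A is normal, though it can also hold for some non-normal A.)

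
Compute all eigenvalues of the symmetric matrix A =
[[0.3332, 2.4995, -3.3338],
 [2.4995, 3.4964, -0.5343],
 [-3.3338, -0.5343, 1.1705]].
sigma(A) ≈ {-3, 2, 6}

A is real symmetric, so its spectrum consists of real eigenvalues. Expanding the characteristic polynomial of the displayed matrix gives
  det(λ I - A) = p(λ) = λ^3 + (-5)λ^2 + (-12)λ + (36).
Solving p(λ) = 0 yields eigenvalues ≈ -3, 2, 6. (A is shown rounded to 4 decimals, so these recover the underlying integer eigenvalues to within that precision.)
Verification: the trace of A = 5 equals the sum of eigenvalues 5, and det(A) ≈ -35.9995 matches the eigenvalue product -36.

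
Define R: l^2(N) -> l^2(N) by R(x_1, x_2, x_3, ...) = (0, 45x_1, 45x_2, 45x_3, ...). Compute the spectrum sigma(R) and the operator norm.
sigma(R) = closed disk {z in C : |z| ≤ 45}; ||R|| = 45

Note R = 45·U where U is the unit right shift (U x)_k = x_{k-1} (with x_0 := 0); so ||R|| = 45||U|| and sigma(R) = 45·sigma(U). ||R x||^2 = sum_{k≥1} |45x_k|^2 = 2025||x||^2, so ||R|| = 45 and sigma(R) ⊂ {|z| ≤ 45}. For any |lambda| < 45, the equation (R - lambda I) x = 0 forces x_1 = 0, then 45x_k = lambda x_{k+1} ⇒ x = 0, so R has no eigenvalues. But (R - lambda I) is not surjective for |lambda| < 45: solving (R - lambda I) x = e_1 would require x_n proportional to (lambda/45)^(-n), which is not in l^2. So every |lambda| < 45 lies in the residual spectrum. The boundary |lambda| = 45 is in the approximate point spectrum (the spectrum is closed). Hence sigma(R) is the closed disk of radius 45.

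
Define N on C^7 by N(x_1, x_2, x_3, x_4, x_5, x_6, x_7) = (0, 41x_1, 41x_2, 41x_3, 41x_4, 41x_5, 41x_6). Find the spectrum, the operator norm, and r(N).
sigma(N) = {0}; ||N|| = 41; r(N) = 0. (N is nilpotent with N^7 = 0.)

On C^7, N is a strictly lower-triangular matrix with 41 on the subdiagonal and zeros elsewhere, so its characteristic polynomial is lambda^7 and every eigenvalue is 0: sigma(N) = {0}. For the operator norm, N e_i = 41e_{i+1} for i = 1, ..., 6 and N e_7 = 0, so the singular values of N are 41 (with multiplicity 6) and 0; hence ||N|| = 41. The spectral radius r(N) = max|lambda| = 0. Note ||N|| > r(N) — characteristic of non-normal nilpotent operators. Indeed N^7 = 0.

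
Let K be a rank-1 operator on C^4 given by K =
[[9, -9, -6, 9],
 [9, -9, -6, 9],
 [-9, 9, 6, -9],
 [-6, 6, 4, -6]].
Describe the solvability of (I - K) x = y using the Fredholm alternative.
(I - K) is invertible (det(I - K) = 1 ≠ 0), so for every y in C^4 the equation (I - K) x = y has a unique solution.

K has rank 1, so it is an outer product K = u v^T: every row of K is a multiple of one row vector. Reading off the entries, u = (3, 3, -3, -2) and v = (3, -3, -2, 3) (row i of K equals u_i·v^T). A rank-one matrix u v^T satisfies K u = u (v·u) and kills the (3)-dimensional subspace v^⊥, so its characteristic polynomial is lambda^3 (lambda - v·u) with v·u = tr K = 0. Hence the eigenvalues of I - K are 1 (multiplicity 3) and 1 - (0) = 1, so det(I - K) = 1. (Direct check: I - K =
[[-8, 9, 6, -9],
 [-9, 10, 6, -9],
 [9, -9, -5, 9],
 [6, -6, -4, 7]]
has determinant 1.) The finite-dimensional Fredholm alternative says: either (I - K) is invertible, or ker(I - K) ≠ {0} and then range(I - K) = ker((I - K)^*)^⊥, with dim ker(I - K) = dim ker((I - K)^*). Since det(I - K) ≠ 0, 1 is not an eigenvalue of K and ker(I - K) = {0}, so we are in the first case: for every y there is a unique x = (I - K)^(-1) y. Explicitly, by the Sherman–Morrison formula, (I - u v^T)^(-1) = I + u v^T/(1 - v·u), i.e. (I - K)^(-1) = I + K.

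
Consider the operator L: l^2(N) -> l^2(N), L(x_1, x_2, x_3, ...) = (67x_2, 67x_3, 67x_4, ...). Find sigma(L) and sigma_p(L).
sigma(L) = closed disk {z in C : |z| ≤ 67}; sigma_p(L) = open disk {z in C : |z| < 67}

Note L = 67·V where V is the unit left shift (V x)_k = x_{k+1}; so sigma(L) = 67·sigma(V) and ||L|| = 67||V||. ||L x||^2 = 4489sum_{k≥2} |x_k|^2 ≤ 4489||x||^2, with equality on {x : x_1 = 0}, so ||L|| = 67. For any lambda with |lambda| < 67, set r = lambda/67 (|r| < 1); the vector x = (1, r, r^2, ...) is in l^2 and satisfies L x = 67(r, r^2, ...) = lambda x, so lambda is an eigenvalue. On the boundary |lambda| = 67 the geometric series diverges, so no l^2 eigenvector exists, but these lambda lie in the approximate point spectrum. Hence sigma(L) is the closed disk of radius 67 and sigma_p(L) is the open disk.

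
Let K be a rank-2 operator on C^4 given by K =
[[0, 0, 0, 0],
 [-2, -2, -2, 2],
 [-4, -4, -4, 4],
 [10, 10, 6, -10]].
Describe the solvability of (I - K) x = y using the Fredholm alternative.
(I - K) is invertible (det(I - K) = 33 ≠ 0), so for every y in C^4 the equation (I - K) x = y has a unique solution.

K has rank 2 and factors as K = U V^T = u1 v1^T + u2 v2^T with u1 = (0, 0, 0, -2), v1 = (-2, -2, 0, 2), u2 = (0, -1, -2, 3), v2 = (2, 2, 2, -2) (multiplying out reproduces the displayed K). The nonzero eigenvalues of U V^T coincide with those of the 2 x 2 matrix G = V^T U = [[v1·u1, v1·u2], [v2·u1, v2·u2]] = [[-4, 8], [4, -12]], and by the Sylvester determinant identity det(I_4 - U V^T) = det(I_2 - V^T U) = det([[5, -8], [-4, 13]]) = (5)(13) - (-8)(-4) = 33. (Direct check: I - K =
[[1, 0, 0, 0],
 [2, 3, 2, -2],
 [4, 4, 5, -4],
 [-10, -10, -6, 11]]
has determinant 33.) The finite-dimensional Fredholm alternative says: either (I - K) is invertible, or ker(I - K) ≠ {0} and then range(I - K) = ker((I - K)^*)^⊥, with dim ker(I - K) = dim ker((I - K)^*). Since det(I - K) ≠ 0, 1 is not an eigenvalue of K and ker(I - K) = {0}, so we are in the first case: for every y there is a unique x = (I - K)^(-1) y. (Explicitly, by the Woodbury identity, (I - U V^T)^(-1) = I + U (I_2 - G)^(-1) V^T.)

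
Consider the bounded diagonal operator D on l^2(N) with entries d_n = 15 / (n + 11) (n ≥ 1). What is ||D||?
||D|| = 5/4 (attained at n = 1)

For D diagonal, ||D|| = sup_n |d_n| = sup_n 15/(n + 11). This is positive and strictly decreasing in n, so the supremum is attained at n = 1: d_1 = 15/(1 + 11) = 5/4. Hence ||D|| = 5/4.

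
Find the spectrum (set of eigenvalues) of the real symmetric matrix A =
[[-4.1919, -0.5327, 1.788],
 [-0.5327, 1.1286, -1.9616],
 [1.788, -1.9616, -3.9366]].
sigma(A) ≈ {-6, -3, 2}

A is real symmetric, so its spectrum consists of real eigenvalues. Expanding the characteristic polynomial of the displayed matrix gives
  det(λ I - A) = p(λ) = λ^3 + (7)λ^2 + (0)λ + (-36).
Solving p(λ) = 0 yields eigenvalues ≈ -6, -3, 2. (A is shown rounded to 4 decimals, so these recover the underlying integer eigenvalues to within that precision.)
Verification: the trace of A = -7 equals the sum of eigenvalues -7, and det(A) ≈ 35.9996 matches the eigenvalue product 36.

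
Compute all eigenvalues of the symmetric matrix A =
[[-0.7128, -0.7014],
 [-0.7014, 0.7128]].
sigma(A) ≈ {-1, 1}

A is real symmetric, so its spectrum consists of real eigenvalues. Expanding the characteristic polynomial of the displayed matrix gives
  det(λ I - A) = p(λ) = λ^2 + (0)λ + (-1).
Solving p(λ) = 0 yields eigenvalues ≈ -1, 1. (A is shown rounded to 4 decimals, so these recover the underlying integer eigenvalues to within that precision.)
Verification: the trace of A = 0 equals the sum of eigenvalues 0, and det(A) ≈ -1.0000 matches the eigenvalue product -1.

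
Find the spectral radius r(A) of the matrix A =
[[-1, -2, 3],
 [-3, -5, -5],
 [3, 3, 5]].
r(A) ≈ 5.0493

The eigenvalues of A are the roots of its characteristic polynomial. With M = A (coefficients from the trace, the sum of principal 2x2 minors, and det A):
  p(λ) = det(λ I - M) = λ^3 + λ^2 - 25λ - 28.
No integer candidate from the rational root theorem (±divisors of 28) is a root, so the roots are irrational. The cubic discriminant is Δ = 54669 > 0, so there are three distinct real roots. p(-5) = -3 and p(-4) = 24 have opposite signs, so a root lies in (-5, -4); Newton's method refines it to λ ≈ -4.9229. p(-2) = 18 and p(-1) = -3 have opposite signs, so a root lies in (-2, -1); Newton's method refines it to λ ≈ -1.1264. p(5) = -3 and p(6) = 74 have opposite signs, so a root lies in (5, 6); Newton's method refines it to λ ≈ 5.0493. Check (Vieta): the three roots sum to -1, matching tr M = -1.
Thus the eigenvalues (to 4 decimals) are -4.9229 (modulus 4.9229); -1.1264 (modulus 1.1264); 5.0493 (modulus 5.0493). The spectral radius is the largest modulus: r(A) ≈ 5.0493. (Cross-check: r(A) ≤ ||A||_2 ≈ 10.0492; equality holds whenever A is normal, though it can also hold for some non-normal A.)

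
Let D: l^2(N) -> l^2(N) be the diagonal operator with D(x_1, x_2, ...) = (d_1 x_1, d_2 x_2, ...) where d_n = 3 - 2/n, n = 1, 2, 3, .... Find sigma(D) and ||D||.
sigma(D) = {3 - 2/n : n ≥ 1} ∪ {3}; ||D|| = 3

A bounded diagonal operator on l^2 with diagonal entries d_n has spectrum equal to the closure of {d_n : n ≥ 1}: every d_n is an eigenvalue (with eigenvector e_n), so {d_n} ⊂ sigma(D); the spectrum is closed, so its closure is too; and for lambda not in the closure, (D - lambda I) has bounded inverse (the diagonal entries 1/(d_n - lambda) are bounded). For our sequence d_n = 3 - 2/n, n = 1, 2, 3, ...:
  - {d_n} = {3 - 2/n : n ≥ 1}; the only limit point is 3
  - closure = {3 - 2/n : n ≥ 1} ∪ {3}
For the norm: a diagonal operator has ||D|| = sup_n |d_n|. Here d_n = 3 - 2/n increases monotonically from d_1 = 1 toward 3, with all terms in [1, 3); so sup_n |d_n| = 3 (the supremum is the limit, not attained). So ||D|| = 3.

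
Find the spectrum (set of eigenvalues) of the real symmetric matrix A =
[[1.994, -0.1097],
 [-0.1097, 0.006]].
sigma(A) ≈ {0, 2}

A is real symmetric, so its spectrum consists of real eigenvalues. Expanding the characteristic polynomial of the displayed matrix gives
  det(λ I - A) = p(λ) = λ^2 + (-2)λ + (0).
Solving p(λ) = 0 yields eigenvalues ≈ 0, 2. (A is shown rounded to 4 decimals, so these recover the underlying integer eigenvalues to within that precision.)
Verification: the trace of A = 2 equals the sum of eigenvalues 2, and det(A) ≈ -0.0001 matches the eigenvalue product 0.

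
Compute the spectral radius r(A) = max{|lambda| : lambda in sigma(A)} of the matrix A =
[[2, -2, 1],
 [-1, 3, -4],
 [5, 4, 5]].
r(A) ≈ 4.8603

The eigenvalues of A are the roots of its characteristic polynomial. With M = A (coefficients from the trace, the sum of principal 2x2 minors, and det A):
  p(λ) = det(λ I - M) = λ^3 - 10λ^2 + 40λ - 73.
No integer candidate from the rational root theorem (±divisors of 73) is a root, so the roots are irrational. The cubic discriminant is Δ = -6283 < 0, so there is one real root and a complex-conjugate pair. p(4) = -9 and p(5) = 2 have opposite signs, so a root lies in (4, 5); Newton's method refines it to λ ≈ 4.8603. Dividing out (λ - (4.8603)) leaves approximately λ^2 - 5.1397λ + 15.0195. For λ^2 - 5.1397λ + 15.0195 the discriminant is -33.662. It is negative, so the remaining roots are the complex-conjugate pair λ ≈ 2.5698 ± 2.9009i. Their product equals the constant term, so |λ|^2 ≈ 15.0195 and |λ| ≈ 3.8755.
Thus the eigenvalues (to 4 decimals) are 4.8603 (modulus 4.8603); 2.5698 ± 2.9009i (modulus 3.8755). The spectral radius is the largest modulus: r(A) ≈ 4.8603. (Cross-check: r(A) ≤ ||A||_2 ≈ 8.4582; equality holds whenever A is normal, though it can also hold for some non-normal A.)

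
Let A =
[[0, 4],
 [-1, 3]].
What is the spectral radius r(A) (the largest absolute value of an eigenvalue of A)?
r(A) = 2

The eigenvalues of A are the roots of its characteristic polynomial. With M = A (coefficients from the trace and determinant):
  p(λ) = det(λ I - M) = λ^2 - 3λ + 4.
For λ^2 - 3λ + 4 the discriminant is -7. It is negative, so the roots are the complex-conjugate pair λ = 3/2 ± (sqrt(7)/2) i ≈ 1.5 ± 1.3229i. For a conjugate pair the product of the roots equals the constant term, so |λ|^2 = 4 and |λ| = sqrt(4) = 2.
Thus the eigenvalues (to 4 decimals) are 1.5 ± 1.3229i (modulus 2). The spectral radius is the largest modulus: r(A) = 2. (Cross-check: r(A) ≤ ||A||_2 ≈ 5.0368; equality holds whenever A is normal, though it can also hold for some non-normal A.)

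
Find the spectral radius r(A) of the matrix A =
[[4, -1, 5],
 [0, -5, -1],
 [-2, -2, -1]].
r(A) ≈ 5.4047

The eigenvalues of A are the roots of its characteristic polynomial. With M = A (coefficients from the trace, the sum of principal 2x2 minors, and det A):
  p(λ) = det(λ I - M) = λ^3 + 2λ^2 - 11λ + 40.
No integer candidate from the rational root theorem (±divisors of 40) is a root, so the roots are irrational. The cubic discriminant is Δ = -54512 < 0, so there is one real root and a complex-conjugate pair. p(-6) = -38 and p(-5) = 20 have opposite signs, so a root lies in (-6, -5); Newton's method refines it to λ ≈ -5.4047. Dividing out (λ - (-5.4047)) leaves approximately λ^2 - 3.4047λ + 7.401. For λ^2 - 3.4047λ + 7.401 the discriminant is -18.0124. It is negative, so the remaining roots are the complex-conjugate pair λ ≈ 1.7023 ± 2.122i. Their product equals the constant term, so |λ|^2 ≈ 7.401 and |λ| ≈ 2.7205.
Thus the eigenvalues (to 4 decimals) are -5.4047 (modulus 5.4047); 1.7023 ± 2.122i (modulus 2.7205). The spectral radius is the largest modulus: r(A) ≈ 5.4047. (Cross-check: r(A) ≤ ||A||_2 ≈ 6.7766; equality holds whenever A is normal, though it can also hold for some non-normal A.)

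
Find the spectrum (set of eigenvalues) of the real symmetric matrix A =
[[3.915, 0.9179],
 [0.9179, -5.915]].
sigma(A) ≈ {-6, 4}

A is real symmetric, so its spectrum consists of real eigenvalues. Expanding the characteristic polynomial of the displayed matrix gives
  det(λ I - A) = p(λ) = λ^2 + (2)λ + (-24).
Solving p(λ) = 0 yields eigenvalues ≈ -6, 4. (A is shown rounded to 4 decimals, so these recover the underlying integer eigenvalues to within that precision.)
Verification: the trace of A = -2 equals the sum of eigenvalues -2, and det(A) ≈ -23.9998 matches the eigenvalue product -24.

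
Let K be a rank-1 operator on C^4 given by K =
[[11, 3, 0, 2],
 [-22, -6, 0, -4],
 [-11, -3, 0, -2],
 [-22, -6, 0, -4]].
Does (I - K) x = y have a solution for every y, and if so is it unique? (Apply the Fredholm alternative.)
(I - K) is singular (det(I - K) = 0, i.e. 1 ∈ sigma(K)). (I - K) x = y is solvable iff y ⊥ ker((I - K)^*) = span{(11, 3, 0, 2)}, i.e. iff 11y_1 + 3y_2 + 2y_4 = 0. When solvable, the solutions are x = y + c·(1, -2, -1, -2), c arbitrary (ker(I - K) = span{(1, -2, -1, -2)}, dimension 1).

K has rank 1, so it is an outer product K = u v^T: every row of K is a multiple of one row vector. Reading off the entries, u = (1, -2, -1, -2) and v = (11, 3, 0, 2) (row i of K equals u_i·v^T). A rank-one matrix u v^T satisfies K u = u (v·u) and kills the (3)-dimensional subspace v^⊥, so its characteristic polynomial is lambda^3 (lambda - v·u) with v·u = tr K = 1. Hence the eigenvalues of I - K are 1 (multiplicity 3) and 1 - (1) = 0, so det(I - K) = 0. (Direct check: I - K =
[[-10, -3, 0, -2],
 [22, 7, 0, 4],
 [11, 3, 1, 2],
 [22, 6, 0, 5]]
has determinant 0.) So 1 is an eigenvalue of K and (I - K) is not invertible. The finite-dimensional Fredholm alternative says: either (I - K) is invertible, or ker(I - K) ≠ {0} and then range(I - K) = ker((I - K)^*)^⊥, with dim ker(I - K) = dim ker((I - K)^*). We are in the second case, so we need both kernels. Kernel of I - K: (I - K) u = u - u (v·u) = u - u = 0, so ker(I - K) = span{u} = span{(1, -2, -1, -2)} (it is exactly 1-dimensional because rank(I - K) = 3). Kernel of the adjoint: K is real, so (I - K)^* = I - K^T = I - v u^T, and (I - v u^T) v = v - v (u·v) = 0; hence ker((I - K)^*) = span{v} = span{(11, 3, 0, 2)}. Therefore (I - K) x = y is solvable iff <y, v> = 0, i.e. iff 11y_1 + 3y_2 + 2y_4 = 0. When this holds, K y = u (v·y) = 0, so (I - K) y = y and x = y is a particular solution; the full solution set is the line x = y + c·u = y + c·(1, -2, -1, -2), c ∈ C.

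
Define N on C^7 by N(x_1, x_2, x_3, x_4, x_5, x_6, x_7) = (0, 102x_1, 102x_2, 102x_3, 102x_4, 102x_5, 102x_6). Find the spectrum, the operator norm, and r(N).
sigma(N) = {0}; ||N|| = 102; r(N) = 0. (N is nilpotent with N^7 = 0.)

On C^7, N is a strictly lower-triangular matrix with 102 on the subdiagonal and zeros elsewhere, so its characteristic polynomial is lambda^7 and every eigenvalue is 0: sigma(N) = {0}. For the operator norm, N e_i = 102e_{i+1} for i = 1, ..., 6 and N e_7 = 0, so the singular values of N are 102 (with multiplicity 6) and 0; hence ||N|| = 102. The spectral radius r(N) = max|lambda| = 0. Note ||N|| > r(N) — characteristic of non-normal nilpotent operators. Indeed N^7 = 0.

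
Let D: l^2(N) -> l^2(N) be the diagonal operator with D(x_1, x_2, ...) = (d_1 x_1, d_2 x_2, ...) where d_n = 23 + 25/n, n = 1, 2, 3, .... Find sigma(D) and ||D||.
sigma(D) = {23 + 25/n : n ≥ 1} ∪ {23}; ||D|| = 48

A bounded diagonal operator on l^2 with diagonal entries d_n has spectrum equal to the closure of {d_n : n ≥ 1}: every d_n is an eigenvalue (with eigenvector e_n), so {d_n} ⊂ sigma(D); the spectrum is closed, so its closure is too; and for lambda not in the closure, (D - lambda I) has bounded inverse (the diagonal entries 1/(d_n - lambda) are bounded). For our sequence d_n = 23 + 25/n, n = 1, 2, 3, ...:
  - {d_n} = {23 + 25/n : n ≥ 1}; the only limit point is 23
  - closure = {23 + 25/n : n ≥ 1} ∪ {23}
For the norm: a diagonal operator has ||D|| = sup_n |d_n|. Here d_n = 23 + 25/n is positive and decreasing, so sup_n |d_n| = d_1 = 23 + 25 = 48. So ||D|| = 48.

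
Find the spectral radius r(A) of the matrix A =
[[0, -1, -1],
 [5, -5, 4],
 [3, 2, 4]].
r(A) ≈ 5.3408

The eigenvalues of A are the roots of its characteristic polynomial. With M = A (coefficients from the trace, the sum of principal 2x2 minors, and det A):
  p(λ) = det(λ I - M) = λ^3 + λ^2 - 20λ + 17.
No integer candidate from the rational root theorem (±divisors of 17) is a root, so the roots are irrational. The cubic discriminant is Δ = 18409 > 0, so there are three distinct real roots. p(-6) = -43 and p(-5) = 17 have opposite signs, so a root lies in (-6, -5); Newton's method refines it to λ ≈ -5.3408. p(0) = 17 and p(1) = -1 have opposite signs, so a root lies in (0, 1); Newton's method refines it to λ ≈ 0.9345. p(3) = -7 and p(4) = 17 have opposite signs, so a root lies in (3, 4); Newton's method refines it to λ ≈ 3.4063. Check (Vieta): the three roots sum to -1, matching tr M = -1.
Thus the eigenvalues (to 4 decimals) are -5.3408 (modulus 5.3408); 0.9345 (modulus 0.9345); 3.4063 (modulus 3.4063). The spectral radius is the largest modulus: r(A) ≈ 5.3408. (Cross-check: r(A) ≤ ||A||_2 ≈ 8.6902; equality holds whenever A is normal, though it can also hold for some non-normal A.)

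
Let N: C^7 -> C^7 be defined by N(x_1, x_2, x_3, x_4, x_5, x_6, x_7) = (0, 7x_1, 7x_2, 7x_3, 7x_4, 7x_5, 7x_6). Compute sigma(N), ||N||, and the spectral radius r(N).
sigma(N) = {0}; ||N|| = 7; r(N) = 0. (N is nilpotent with N^7 = 0.)

On C^7, N is a strictly lower-triangular matrix with 7 on the subdiagonal and zeros elsewhere, so its characteristic polynomial is lambda^7 and every eigenvalue is 0: sigma(N) = {0}. For the operator norm, N e_i = 7e_{i+1} for i = 1, ..., 6 and N e_7 = 0, so the singular values of N are 7 (with multiplicity 6) and 0; hence ||N|| = 7. The spectral radius r(N) = max|lambda| = 0. Note ||N|| > r(N) — characteristic of non-normal nilpotent operators. Indeed N^7 = 0.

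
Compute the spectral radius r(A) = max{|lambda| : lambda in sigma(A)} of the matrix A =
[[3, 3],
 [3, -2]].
r(A) = (1 + sqrt(61))/2 ≈ 4.4051

The eigenvalues of A are the roots of its characteristic polynomial. With M = A (coefficients from the trace and determinant):
  p(λ) = det(λ I - M) = λ^2 - λ - 15.
For λ^2 - λ - 15 the discriminant is 61. It is nonnegative but not a perfect square, so the roots are real and irrational: λ = (1 ± sqrt(61))/2 ≈ 4.4051, -3.4051.
Thus the eigenvalues (to 4 decimals) are 4.4051 (modulus 4.4051); -3.4051 (modulus 3.4051). The spectral radius is the largest modulus: r(A) = (1 + sqrt(61))/2 ≈ 4.4051. (Cross-check: r(A) ≤ ||A||_2 ≈ 4.4051; equality holds whenever A is normal, though it can also hold for some non-normal A.)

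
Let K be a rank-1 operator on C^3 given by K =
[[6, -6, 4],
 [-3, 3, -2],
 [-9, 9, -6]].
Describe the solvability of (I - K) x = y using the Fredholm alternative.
(I - K) is invertible (det(I - K) = -2 ≠ 0), so for every y in C^3 the equation (I - K) x = y has a unique solution.

K has rank 1, so it is an outer product K = u v^T: every row of K is a multiple of one row vector. Reading off the entries, u = (2, -1, -3) and v = (3, -3, 2) (row i of K equals u_i·v^T). A rank-one matrix u v^T satisfies K u = u (v·u) and kills the (2)-dimensional subspace v^⊥, so its characteristic polynomial is lambda^2 (lambda - v·u) with v·u = tr K = 3. Hence the eigenvalues of I - K are 1 (multiplicity 2) and 1 - (3) = -2, so det(I - K) = -2. (Direct check: I - K =
[[-5, 6, -4],
 [3, -2, 2],
 [9, -9, 7]]
has determinant -2.) The finite-dimensional Fredholm alternative says: either (I - K) is invertible, or ker(I - K) ≠ {0} and then range(I - K) = ker((I - K)^*)^⊥, with dim ker(I - K) = dim ker((I - K)^*). Since det(I - K) ≠ 0, 1 is not an eigenvalue of K and ker(I - K) = {0}, so we are in the first case: for every y there is a unique x = (I - K)^(-1) y. Explicitly, by the Sherman–Morrison formula, (I - u v^T)^(-1) = I + u v^T/(1 - v·u), i.e. (I - K)^(-1) = I + K/(-2).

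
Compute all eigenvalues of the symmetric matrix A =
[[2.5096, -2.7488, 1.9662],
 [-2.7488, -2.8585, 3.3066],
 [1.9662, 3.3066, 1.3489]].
sigma(A) ≈ {-6, 3, 4}

A is real symmetric, so its spectrum consists of real eigenvalues. Expanding the characteristic polynomial of the displayed matrix gives
  det(λ I - A) = p(λ) = λ^3 + (-1)λ^2 + (-30)λ + (72).
Solving p(λ) = 0 yields eigenvalues ≈ -6, 3, 4. (A is shown rounded to 4 decimals, so these recover the underlying integer eigenvalues to within that precision.)
Verification: the trace of A = 1 equals the sum of eigenvalues 1, and det(A) ≈ -71.9992 matches the eigenvalue product -72.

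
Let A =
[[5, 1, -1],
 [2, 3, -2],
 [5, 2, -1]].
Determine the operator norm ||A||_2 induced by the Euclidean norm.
||A||_2 ≈ 8.2095 (= sqrt(largest eigenvalue of A^T A))

||A||_2 = sigma_max(A) = sqrt(lambda_max(A^T A)). Form the symmetric matrix M = A^T A =
[[54, 21, -14],
 [21, 14, -9],
 [-14, -9, 6]].
Its characteristic polynomial (trace, sum of principal 2x2 minors, determinant of M give the coefficients) is
  p(λ) = det(λ I - M) = λ^3 - 74λ^2 + 446λ - 64.
No integer candidate from the rational root theorem (±divisors of 64) is a root, so the roots are irrational. The cubic discriminant is Δ = 668570544 > 0, so there are three distinct real roots. p(0) = -64 and p(1) = 309 have opposite signs, so a root lies in (0, 1); Newton's method refines it to λ ≈ 0.1471. p(6) = 164 and p(7) = -225 have opposite signs, so a root lies in (6, 7); Newton's method refines it to λ ≈ 6.4564. p(67) = -1605 and p(68) = 2520 have opposite signs, so a root lies in (67, 68); Newton's method refines it to λ ≈ 67.3965. Check (Vieta): the three roots sum to 74, matching tr M = 74.
So the eigenvalues of A^T A are ≈ 0.1471, 6.4564, 67.3965 (all ≥ 0, as they must be for A^T A). The largest is λ_max ≈ 67.3965, hence ||A||_2 = sqrt(λ_max) ≈ 8.2095.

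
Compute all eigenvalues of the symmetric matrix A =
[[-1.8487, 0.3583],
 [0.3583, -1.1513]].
sigma(A) ≈ {-2, -1}

A is real symmetric, so its spectrum consists of real eigenvalues. Expanding the characteristic polynomial of the displayed matrix gives
  det(λ I - A) = p(λ) = λ^2 + (3)λ + (2).
Solving p(λ) = 0 yields eigenvalues ≈ -2, -1. (A is shown rounded to 4 decimals, so these recover the underlying integer eigenvalues to within that precision.)
Verification: the trace of A = -3 equals the sum of eigenvalues -3, and det(A) ≈ 2.0000 matches the eigenvalue product 2.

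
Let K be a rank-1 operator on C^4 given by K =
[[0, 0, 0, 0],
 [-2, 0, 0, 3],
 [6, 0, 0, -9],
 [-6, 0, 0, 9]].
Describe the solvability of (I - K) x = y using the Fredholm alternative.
(I - K) is invertible (det(I - K) = -8 ≠ 0), so for every y in C^4 the equation (I - K) x = y has a unique solution.

K has rank 1, so it is an outer product K = u v^T: every row of K is a multiple of one row vector. Reading off the entries, u = (0, -1, 3, -3) and v = (2, 0, 0, -3) (row i of K equals u_i·v^T). A rank-one matrix u v^T satisfies K u = u (v·u) and kills the (3)-dimensional subspace v^⊥, so its characteristic polynomial is lambda^3 (lambda - v·u) with v·u = tr K = 9. Hence the eigenvalues of I - K are 1 (multiplicity 3) and 1 - (9) = -8, so det(I - K) = -8. (Direct check: I - K =
[[1, 0, 0, 0],
 [2, 1, 0, -3],
 [-6, 0, 1, 9],
 [6, 0, 0, -8]]
has determinant -8.) The finite-dimensional Fredholm alternative says: either (I - K) is invertible, or ker(I - K) ≠ {0} and then range(I - K) = ker((I - K)^*)^⊥, with dim ker(I - K) = dim ker((I - K)^*). Since det(I - K) ≠ 0, 1 is not an eigenvalue of K and ker(I - K) = {0}, so we are in the first case: for every y there is a unique x = (I - K)^(-1) y. Explicitly, by the Sherman–Morrison formula, (I - u v^T)^(-1) = I + u v^T/(1 - v·u), i.e. (I - K)^(-1) = I + K/(-8).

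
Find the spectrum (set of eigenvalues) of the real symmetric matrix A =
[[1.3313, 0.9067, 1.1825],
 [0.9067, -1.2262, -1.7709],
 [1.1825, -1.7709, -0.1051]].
sigma(A) ≈ {-3, 1, 2}

A is real symmetric, so its spectrum consists of real eigenvalues. Expanding the characteristic polynomial of the displayed matrix gives
  det(λ I - A) = p(λ) = λ^3 + (0)λ^2 + (-7)λ + (6).
Solving p(λ) = 0 yields eigenvalues ≈ -3, 1, 2. (A is shown rounded to 4 decimals, so these recover the underlying integer eigenvalues to within that precision.)
Verification: the trace of A = 0 equals the sum of eigenvalues 0, and det(A) ≈ -5.9999 matches the eigenvalue product -6.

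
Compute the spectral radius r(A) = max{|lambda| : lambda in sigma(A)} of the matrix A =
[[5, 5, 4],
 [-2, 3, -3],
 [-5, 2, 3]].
r(A) ≈ 6.7101

The eigenvalues of A are the roots of its characteristic polynomial. With M = A (coefficients from the trace, the sum of principal 2x2 minors, and det A):
  p(λ) = det(λ I - M) = λ^3 - 11λ^2 + 75λ - 224.
No integer candidate from the rational root theorem (±divisors of 224) is a root, so the roots are irrational. The cubic discriminant is Δ = -227803 < 0, so there is one real root and a complex-conjugate pair. p(4) = -36 and p(5) = 1 have opposite signs, so a root lies in (4, 5); Newton's method refines it to λ ≈ 4.9749. Dividing out (λ - (4.9749)) leaves approximately λ^2 - 6.0251λ + 45.0257. For λ^2 - 6.0251λ + 45.0257 the discriminant is -143.8014. It is negative, so the remaining roots are the complex-conjugate pair λ ≈ 3.0125 ± 5.9959i. Their product equals the constant term, so |λ|^2 ≈ 45.0257 and |λ| ≈ 6.7101.
Thus the eigenvalues (to 4 decimals) are 4.9749 (modulus 4.9749); 3.0125 ± 5.9959i (modulus 6.7101). The spectral radius is the largest modulus: r(A) ≈ 6.7101. (Cross-check: r(A) ≤ ||A||_2 ≈ 8.2252; equality holds whenever A is normal, though it can also hold for some non-normal A.)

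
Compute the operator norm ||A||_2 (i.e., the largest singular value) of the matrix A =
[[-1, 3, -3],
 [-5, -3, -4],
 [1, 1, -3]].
||A||_2 ≈ 7.2808 (= sqrt(largest eigenvalue of A^T A))

||A||_2 = sigma_max(A) = sqrt(lambda_max(A^T A)). Form the symmetric matrix M = A^T A =
[[27, 13, 20],
 [13, 19, 0],
 [20, 0, 34]].
Its characteristic polynomial (trace, sum of principal 2x2 minors, determinant of M give the coefficients) is
  p(λ) = det(λ I - M) = λ^3 - 80λ^2 + 1508λ - 4096.
No integer candidate from the rational root theorem (±divisors of 4096) is a root, so the roots are irrational. The cubic discriminant is Δ = 889808640 > 0, so there are three distinct real roots. p(3) = -265 and p(4) = 720 have opposite signs, so a root lies in (3, 4); Newton's method refines it to λ ≈ 3.2556. p(23) = 435 and p(24) = -160 have opposite signs, so a root lies in (23, 24); Newton's method refines it to λ ≈ 23.7341. p(53) = -15 and p(54) = 1520 have opposite signs, so a root lies in (53, 54); Newton's method refines it to λ ≈ 53.0103. Check (Vieta): the three roots sum to 80, matching tr M = 80.
So the eigenvalues of A^T A are ≈ 3.2556, 23.7341, 53.0103 (all ≥ 0, as they must be for A^T A). The largest is λ_max ≈ 53.0103, hence ||A||_2 = sqrt(λ_max) ≈ 7.2808.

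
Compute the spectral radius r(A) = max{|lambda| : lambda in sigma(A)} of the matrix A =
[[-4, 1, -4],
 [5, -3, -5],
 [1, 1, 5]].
r(A) = (4 + sqrt(60))/2 ≈ 5.873

The eigenvalues of A are the roots of its characteristic polynomial. With M = A (coefficients from the trace, the sum of principal 2x2 minors, and det A):
  p(λ) = det(λ I - M) = λ^3 + 2λ^2 - 19λ + 22.
By the rational root theorem any rational root is an integer divisor of 22. Testing λ = 2: p(2) = 8 + 8 - 38 + 22 = 0, so λ = 2 is a root. Dividing out (λ - 2) leaves p(λ) = (λ - 2)(λ^2 + 4λ - 11). For λ^2 + 4λ - 11 the discriminant is 60. It is nonnegative but not a perfect square, so the roots are real and irrational: λ = (-4 ± sqrt(60))/2 ≈ 1.873, -5.873.
Thus the eigenvalues (to 4 decimals) are 1.873 (modulus 1.873); -5.873 (modulus 5.873); 2 (modulus 2). The spectral radius is the largest modulus: r(A) = (4 + sqrt(60))/2 ≈ 5.873. (Cross-check: r(A) ≤ ||A||_2 ≈ 8.5454; equality holds whenever A is normal, though it can also hold for some non-normal A.)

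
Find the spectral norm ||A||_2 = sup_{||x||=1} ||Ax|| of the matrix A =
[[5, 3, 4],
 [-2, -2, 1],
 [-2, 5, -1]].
||A||_2 ≈ 7.3211 (= sqrt(largest eigenvalue of A^T A))

||A||_2 = sigma_max(A) = sqrt(lambda_max(A^T A)). Form the symmetric matrix M = A^T A =
[[33, 9, 20],
 [9, 38, 5],
 [20, 5, 18]].
Its characteristic polynomial (trace, sum of principal 2x2 minors, determinant of M give the coefficients) is
  p(λ) = det(λ I - M) = λ^3 - 89λ^2 + 2026λ - 6889.
No integer candidate from the rational root theorem (±divisors of 6889) is a root, so the roots are irrational. The cubic discriminant is Δ = 900640489 > 0, so there are three distinct real roots. p(4) = -145 and p(5) = 1141 have opposite signs, so a root lies in (4, 5); Newton's method refines it to λ ≈ 4.1071. p(31) = 179 and p(32) = -425 have opposite signs, so a root lies in (31, 32); Newton's method refines it to λ ≈ 31.2945. p(53) = -635 and p(54) = 455 have opposite signs, so a root lies in (53, 54); Newton's method refines it to λ ≈ 53.5984. Check (Vieta): the three roots sum to 89, matching tr M = 89.
So the eigenvalues of A^T A are ≈ 4.1071, 31.2945, 53.5984 (all ≥ 0, as they must be for A^T A). The largest is λ_max ≈ 53.5984, hence ||A||_2 = sqrt(λ_max) ≈ 7.3211.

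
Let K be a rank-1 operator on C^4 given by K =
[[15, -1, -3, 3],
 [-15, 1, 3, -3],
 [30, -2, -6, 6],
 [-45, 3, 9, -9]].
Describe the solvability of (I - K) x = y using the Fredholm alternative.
(I - K) is singular (det(I - K) = 0, i.e. 1 ∈ sigma(K)). (I - K) x = y is solvable iff y ⊥ ker((I - K)^*) = span{(15, -1, -3, 3)}, i.e. iff 15y_1 - y_2 - 3y_3 + 3y_4 = 0. When solvable, the solutions are x = y + c·(1, -1, 2, -3), c arbitrary (ker(I - K) = span{(1, -1, 2, -3)}, dimension 1).

K has rank 1, so it is an outer product K = u v^T: every row of K is a multiple of one row vector. Reading off the entries, u = (1, -1, 2, -3) and v = (15, -1, -3, 3) (row i of K equals u_i·v^T). A rank-one matrix u v^T satisfies K u = u (v·u) and kills the (3)-dimensional subspace v^⊥, so its characteristic polynomial is lambda^3 (lambda - v·u) with v·u = tr K = 1. Hence the eigenvalues of I - K are 1 (multiplicity 3) and 1 - (1) = 0, so det(I - K) = 0. (Direct check: I - K =
[[-14, 1, 3, -3],
 [15, 0, -3, 3],
 [-30, 2, 7, -6],
 [45, -3, -9, 10]]
has determinant 0.) So 1 is an eigenvalue of K and (I - K) is not invertible. The finite-dimensional Fredholm alternative says: either (I - K) is invertible, or ker(I - K) ≠ {0} and then range(I - K) = ker((I - K)^*)^⊥, with dim ker(I - K) = dim ker((I - K)^*). We are in the second case, so we need both kernels. Kernel of I - K: (I - K) u = u - u (v·u) = u - u = 0, so ker(I - K) = span{u} = span{(1, -1, 2, -3)} (it is exactly 1-dimensional because rank(I - K) = 3). Kernel of the adjoint: K is real, so (I - K)^* = I - K^T = I - v u^T, and (I - v u^T) v = v - v (u·v) = 0; hence ker((I - K)^*) = span{v} = span{(15, -1, -3, 3)}. Therefore (I - K) x = y is solvable iff <y, v> = 0, i.e. iff 15y_1 - y_2 - 3y_3 + 3y_4 = 0. When this holds, K y = u (v·y) = 0, so (I - K) y = y and x = y is a particular solution; the full solution set is the line x = y + c·u = y + c·(1, -1, 2, -3), c ∈ C.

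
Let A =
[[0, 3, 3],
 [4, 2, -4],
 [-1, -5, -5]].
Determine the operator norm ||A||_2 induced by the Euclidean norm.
||A||_2 ≈ 8.4077 (= sqrt(largest eigenvalue of A^T A))

||A||_2 = sigma_max(A) = sqrt(lambda_max(A^T A)). Form the symmetric matrix M = A^T A =
[[17, 13, -11],
 [13, 38, 26],
 [-11, 26, 50]].
Its characteristic polynomial (trace, sum of principal 2x2 minors, determinant of M give the coefficients) is
  p(λ) = det(λ I - M) = λ^3 - 105λ^2 + 2430λ - 324.
No integer candidate from the rational root theorem (±divisors of 324) is a root, so the roots are irrational. The cubic discriminant is Δ = 7690812948 > 0, so there are three distinct real roots. p(0) = -324 and p(1) = 2002 have opposite signs, so a root lies in (0, 1); Newton's method refines it to λ ≈ 0.1341. p(34) = 220 and p(35) = -1024 have opposite signs, so a root lies in (34, 35); Newton's method refines it to λ ≈ 34.1771. p(70) = -1724 and p(71) = 812 have opposite signs, so a root lies in (70, 71); Newton's method refines it to λ ≈ 70.6888. Check (Vieta): the three roots sum to 105, matching tr M = 105.
So the eigenvalues of A^T A are ≈ 0.1341, 34.1771, 70.6888 (all ≥ 0, as they must be for A^T A). The largest is λ_max ≈ 70.6888, hence ||A||_2 = sqrt(λ_max) ≈ 8.4077.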